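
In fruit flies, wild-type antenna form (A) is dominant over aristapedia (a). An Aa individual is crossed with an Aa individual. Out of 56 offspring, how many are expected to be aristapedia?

Punnett square for Aa × Aa:
Offspring genotypes: 1 AA, 2 Aa, 1 aa
wild-type: 3, aristapedia: 1
aristapedia: 1 out of 4 → fraction 1/4
Expected count = 1/4 × 56 = 14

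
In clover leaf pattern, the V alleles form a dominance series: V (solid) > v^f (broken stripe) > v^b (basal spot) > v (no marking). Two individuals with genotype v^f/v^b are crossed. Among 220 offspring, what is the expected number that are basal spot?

Cross: v^f/v^b × v^f/v^b
Allele dominance: V > v^f > v^b > v
Offspring genotypes: 1 v^f/v^f, 2 v^f/v^b, 1 v^b/v^b
Phenotype counts: 3 broken stripe, 1 basal spot
basal spot: 1 out of 4 → fraction 1/4
Expected count = 1/4 × 220 = 55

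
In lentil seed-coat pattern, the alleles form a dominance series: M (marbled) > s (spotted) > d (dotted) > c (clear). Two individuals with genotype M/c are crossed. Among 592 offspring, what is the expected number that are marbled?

Cross: M/c × M/c
Allele dominance: M > s > d > c
Offspring genotypes: 1 M/M, 2 M/c, 1 c/c
Phenotype counts: 3 marbled, 1 clear
marbled: 3 out of 4 → fraction 3/4
Expected count = 3/4 × 592 = 444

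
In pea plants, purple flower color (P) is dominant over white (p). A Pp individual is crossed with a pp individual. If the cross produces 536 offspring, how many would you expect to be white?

Punnett square for Pp × pp:
Offspring genotypes: 2 Pp, 2 pp
purple: 2, white: 2
white: 2 out of 4 → fraction 1/2
Expected count = 1/2 × 536 = 268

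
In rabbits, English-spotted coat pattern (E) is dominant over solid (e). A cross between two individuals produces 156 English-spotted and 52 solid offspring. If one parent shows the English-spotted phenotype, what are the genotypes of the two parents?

Observed offspring: 156 English-spotted, 52 solid
The observed ratio simplifies to 3:1. Solid (ee) offspring appear, so each parent must contribute one e allele. The parent stated to show English-spotted carries E, so it is Ee. The other parent is then either Ee or ee: Ee × ee would give a 1:1 split, whereas Ee × Ee gives 3:1 — matching the data. So both parents are heterozygous (Ee × Ee).
Parent genotypes: Ee × Ee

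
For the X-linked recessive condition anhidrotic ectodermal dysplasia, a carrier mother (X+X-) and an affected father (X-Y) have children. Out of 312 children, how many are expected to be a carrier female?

Cross: X+X- × X-Y
Offspring: 1 X+X-, 1 X+Y, 1 X-X-, 1 X-Y
Probability of a carrier female: 1/4
Expected count = 1/4 × 312 = 78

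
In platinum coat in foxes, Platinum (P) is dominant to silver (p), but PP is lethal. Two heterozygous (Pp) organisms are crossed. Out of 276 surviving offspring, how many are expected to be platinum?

Cross: Pp × Pp
Punnett square offspring (before lethality): 1 PP, 2 Pp, 1 pp
The PP genotype is lethal (embryos die); surviving offspring: 2 Pp, 1 pp
platinum: 2 out of 3 → fraction 2/3
Expected count = 2/3 × 276 = 184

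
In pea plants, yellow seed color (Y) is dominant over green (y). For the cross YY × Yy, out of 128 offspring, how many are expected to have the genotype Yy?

Punnett square for YY × Yy:
Offspring genotypes: 2 YY, 2 Yy
Total offspring: 4
Count with target: 2
Probability: 2/4 = 1/2
Expected count = 1/2 × 128 = 64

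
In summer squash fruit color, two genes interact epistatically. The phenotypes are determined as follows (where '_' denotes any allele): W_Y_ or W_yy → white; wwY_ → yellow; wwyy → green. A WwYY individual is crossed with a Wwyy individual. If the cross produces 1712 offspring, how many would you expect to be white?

Cross: WwYY × Wwyy — consider each gene separately:
W gene: Ww × Ww → 1 WW, 2 Ww, 1 ww → 3 W_ : 1 ww (out of 4)
Y gene: YY × yy → 4 Yy → 4 Y_ (out of 4)
Genotype classes (out of 4 × 4 = 16): W_Y_ = 3×4 = 12; wwY_ = 1×4 = 4
Apply the phenotype rules: W_Y_ (12) → white; wwY_ (4) → yellow
Phenotype counts (out of 16): 12 white, 4 yellow
white: 12 out of 16 → fraction 3/4
Expected count = 3/4 × 1712 = 1284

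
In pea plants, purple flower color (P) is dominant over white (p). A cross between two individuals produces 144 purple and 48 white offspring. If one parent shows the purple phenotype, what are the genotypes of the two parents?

Observed offspring: 144 purple, 48 white
The observed ratio simplifies to 3:1. White (pp) offspring appear, so each parent must contribute one p allele. The parent stated to show purple carries P, so it is Pp. The other parent is then either Pp or pp: Pp × pp would give a 1:1 split, whereas Pp × Pp gives 3:1 — matching the data. So both parents are heterozygous (Pp × Pp).
Parent genotypes: Pp × Pp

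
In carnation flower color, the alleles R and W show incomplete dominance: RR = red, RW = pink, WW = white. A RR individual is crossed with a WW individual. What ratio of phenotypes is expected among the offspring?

Punnett square for RR × WW:
Offspring genotypes: 4 RW
Phenotype counts: 4 pink
Ratio: all pink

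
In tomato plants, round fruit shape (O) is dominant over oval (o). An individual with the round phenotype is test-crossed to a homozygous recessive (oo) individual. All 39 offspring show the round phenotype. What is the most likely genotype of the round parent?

Test cross: ? × oo
All offspring are round.
If the unknown parent were heterozygous (Oo), about half of 39 offspring would be oval; none are. The unknown parent is most likely homozygous dominant (OO).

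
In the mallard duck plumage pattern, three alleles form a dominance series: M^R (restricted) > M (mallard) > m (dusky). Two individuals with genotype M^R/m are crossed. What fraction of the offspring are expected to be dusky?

Cross: M^R/m × M^R/m
Allele dominance: M^R > M > m
Offspring genotypes: 1 M^R/M^R, 2 M^R/m, 1 m/m
Phenotype counts: 3 restricted, 1 dusky
dusky: 1 out of 4
Probability: 1/4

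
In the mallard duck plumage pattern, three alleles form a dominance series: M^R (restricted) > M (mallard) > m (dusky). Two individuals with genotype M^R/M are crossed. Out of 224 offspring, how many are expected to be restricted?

Cross: M^R/M × M^R/M
Allele dominance: M^R > M > m
Offspring genotypes: 1 M^R/M^R, 2 M^R/M, 1 M/M
Phenotype counts: 3 restricted, 1 mallard
restricted: 3 out of 4 → fraction 3/4
Expected count = 3/4 × 224 = 168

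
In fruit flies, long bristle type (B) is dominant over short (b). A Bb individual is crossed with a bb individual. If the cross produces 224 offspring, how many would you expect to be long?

Punnett square for Bb × bb:
Offspring genotypes: 2 Bb, 2 bb
long: 2, short: 2
long: 2 out of 4 → fraction 1/2
Expected count = 1/2 × 224 = 112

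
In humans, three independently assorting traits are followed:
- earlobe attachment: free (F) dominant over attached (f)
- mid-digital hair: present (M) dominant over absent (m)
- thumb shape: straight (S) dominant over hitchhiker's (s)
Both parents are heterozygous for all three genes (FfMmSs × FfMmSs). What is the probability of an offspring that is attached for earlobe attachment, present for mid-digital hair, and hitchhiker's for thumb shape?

Trihybrid cross: FfMmSs × FfMmSs
Each trait segregates independently with a 3:1 phenotypic ratio, so each gene contributes 3/4 (dominant) or 1/4 (recessive).
Target: attached (earlobe attachment), present (mid-digital hair), hitchhiker's (thumb shape)
Probability = product of independent per-trait probabilities
= 1/4 × 3/4 × 1/4 = 3/64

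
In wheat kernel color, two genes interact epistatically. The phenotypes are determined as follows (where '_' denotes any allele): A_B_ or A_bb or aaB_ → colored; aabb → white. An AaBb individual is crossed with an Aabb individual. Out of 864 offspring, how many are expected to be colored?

Cross: AaBb × Aabb — consider each gene separately:
A gene: Aa × Aa → 1 AA, 2 Aa, 1 aa → 3 A_ : 1 aa (out of 4)
B gene: Bb × bb → 2 Bb, 2 bb → 2 B_ : 2 bb (out of 4)
Genotype classes (out of 4 × 4 = 16): A_B_ = 3×2 = 6; A_bb = 3×2 = 6; aaB_ = 1×2 = 2; aabb = 1×2 = 2
Apply the phenotype rules: A_B_ (6) + A_bb (6) + aaB_ (2) → colored; aabb (2) → white
Phenotype counts (out of 16): 14 colored, 2 white
colored: 14 out of 16 → fraction 7/8
Expected count = 7/8 × 864 = 756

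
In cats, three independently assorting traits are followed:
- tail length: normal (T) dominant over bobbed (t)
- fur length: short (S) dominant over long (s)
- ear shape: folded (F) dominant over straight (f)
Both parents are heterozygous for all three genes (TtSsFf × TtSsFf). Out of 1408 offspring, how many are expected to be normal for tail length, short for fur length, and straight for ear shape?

Trihybrid cross: TtSsFf × TtSsFf
Each trait segregates independently with a 3:1 phenotypic ratio, so each gene contributes 3/4 (dominant) or 1/4 (recessive).
Target: normal (tail length), short (fur length), straight (ear shape)
Probability = product of independent per-trait probabilities
= 3/4 × 3/4 × 1/4 = 9/64
Expected count = 9/64 × 1408 = 198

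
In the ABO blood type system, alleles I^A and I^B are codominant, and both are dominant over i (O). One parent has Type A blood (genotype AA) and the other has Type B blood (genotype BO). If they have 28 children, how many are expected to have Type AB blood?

Cross: AA × BO
Possible offspring genotypes: 2 AB, 2 AO
Blood type counts: 2 Type AB, 2 Type A
Probability of Type AB: 2/4 = 1/2
Expected count = 1/2 × 28 = 14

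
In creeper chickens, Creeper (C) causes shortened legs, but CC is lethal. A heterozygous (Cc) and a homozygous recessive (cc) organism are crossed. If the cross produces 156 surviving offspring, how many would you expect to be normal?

Cross: Cc × cc
Punnett square offspring (before lethality): 2 Cc, 2 cc
No CC offspring are produced in this cross.
normal: 2 out of 4 → fraction 1/2
Expected count = 1/2 × 156 = 78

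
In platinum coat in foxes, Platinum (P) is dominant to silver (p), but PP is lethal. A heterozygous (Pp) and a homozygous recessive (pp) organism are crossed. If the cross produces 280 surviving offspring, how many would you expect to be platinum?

Cross: Pp × pp
Punnett square offspring (before lethality): 2 Pp, 2 pp
No PP offspring are produced in this cross.
platinum: 2 out of 4 → fraction 1/2
Expected count = 1/2 × 280 = 140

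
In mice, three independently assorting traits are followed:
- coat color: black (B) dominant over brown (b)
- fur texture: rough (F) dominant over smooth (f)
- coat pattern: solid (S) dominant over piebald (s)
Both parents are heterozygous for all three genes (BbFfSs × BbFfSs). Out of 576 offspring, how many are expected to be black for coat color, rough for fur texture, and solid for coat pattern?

Trihybrid cross: BbFfSs × BbFfSs
Each trait segregates independently with a 3:1 phenotypic ratio, so each gene contributes 3/4 (dominant) or 1/4 (recessive).
Target: black (coat color), rough (fur texture), solid (coat pattern)
Probability = product of independent per-trait probabilities
= 3/4 × 3/4 × 3/4 = 27/64
Expected count = 27/64 × 576 = 243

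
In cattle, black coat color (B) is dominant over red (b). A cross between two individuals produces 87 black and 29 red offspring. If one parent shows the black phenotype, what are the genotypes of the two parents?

Observed offspring: 87 black, 29 red
The observed ratio simplifies to 3:1. Red (bb) offspring appear, so each parent must contribute one b allele. The parent stated to show black carries B, so it is Bb. The other parent is then either Bb or bb: Bb × bb would give a 1:1 split, whereas Bb × Bb gives 3:1 — matching the data. So both parents are heterozygous (Bb × Bb).
Parent genotypes: Bb × Bb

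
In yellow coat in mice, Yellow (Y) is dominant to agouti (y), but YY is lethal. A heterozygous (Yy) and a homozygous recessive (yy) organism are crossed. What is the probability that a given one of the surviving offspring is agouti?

Cross: Yy × yy
Punnett square offspring (before lethality): 2 Yy, 2 yy
No YY offspring are produced in this cross.
agouti: 2 out of 4
Probability: 2/4 = 1/2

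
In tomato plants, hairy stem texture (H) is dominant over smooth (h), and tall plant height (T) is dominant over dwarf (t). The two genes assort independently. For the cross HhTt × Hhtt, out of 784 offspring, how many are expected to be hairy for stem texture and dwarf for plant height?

Dihybrid cross HhTt × Hhtt — consider each gene separately:
stem texture: Hh × Hh → 1 HH, 2 Hh, 1 hh → 3 H_ : 1 hh (out of 4)
plant height: Tt × tt → 2 Tt, 2 tt → 2 T_ : 2 tt (out of 4)
Looking for: hairy (H_) and dwarf (tt)
P(hairy) = 3/4, P(dwarf) = 2/4
P(both) = 3/4 × 2/4 = 6/16 = 3/8
Expected count = 3/8 × 784 = 294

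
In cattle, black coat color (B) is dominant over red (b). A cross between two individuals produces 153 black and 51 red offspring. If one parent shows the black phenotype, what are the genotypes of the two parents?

Observed offspring: 153 black, 51 red
The observed ratio simplifies to 3:1. Red (bb) offspring appear, so each parent must contribute one b allele. The parent stated to show black carries B, so it is Bb. The other parent is then either Bb or bb: Bb × bb would give a 1:1 split, whereas Bb × Bb gives 3:1 — matching the data. So both parents are heterozygous (Bb × Bb).
Parent genotypes: Bb × Bb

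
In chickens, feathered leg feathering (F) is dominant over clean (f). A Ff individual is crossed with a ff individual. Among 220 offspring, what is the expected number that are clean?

Punnett square for Ff × ff:
Offspring genotypes: 2 Ff, 2 ff
feathered: 2, clean: 2
clean: 2 out of 4 → fraction 1/2
Expected count = 1/2 × 220 = 110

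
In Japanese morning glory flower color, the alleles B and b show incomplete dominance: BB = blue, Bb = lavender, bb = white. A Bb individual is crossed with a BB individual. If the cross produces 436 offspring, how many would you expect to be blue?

Punnett square for Bb × BB:
Offspring genotypes: 2 BB, 2 Bb
Phenotype counts: 2 blue, 2 lavender
blue: 2 out of 4 → fraction 1/2
Expected count = 1/2 × 436 = 218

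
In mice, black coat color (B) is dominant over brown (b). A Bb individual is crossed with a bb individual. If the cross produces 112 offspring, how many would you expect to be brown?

Punnett square for Bb × bb:
Offspring genotypes: 2 Bb, 2 bb
black: 2, brown: 2
brown: 2 out of 4 → fraction 1/2
Expected count = 1/2 × 112 = 56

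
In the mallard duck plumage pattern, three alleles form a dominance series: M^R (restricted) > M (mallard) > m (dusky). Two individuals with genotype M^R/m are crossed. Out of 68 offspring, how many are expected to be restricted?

Cross: M^R/m × M^R/m
Allele dominance: M^R > M > m
Offspring genotypes: 1 M^R/M^R, 2 M^R/m, 1 m/m
Phenotype counts: 3 restricted, 1 dusky
restricted: 3 out of 4 → fraction 3/4
Expected count = 3/4 × 68 = 51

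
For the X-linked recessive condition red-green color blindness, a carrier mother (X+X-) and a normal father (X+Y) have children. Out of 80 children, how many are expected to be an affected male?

Cross: X+X- × X+Y
Offspring: 1 X+X+, 1 X+Y, 1 X+X-, 1 X-Y
Probability of an affected male: 1/4
Expected count = 1/4 × 80 = 20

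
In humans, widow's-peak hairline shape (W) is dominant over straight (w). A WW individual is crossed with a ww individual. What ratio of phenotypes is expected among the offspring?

Punnett square for WW × ww:
Offspring genotypes: 4 Ww
widow's-peak: 4, straight: 0
Ratio: all widow's-peak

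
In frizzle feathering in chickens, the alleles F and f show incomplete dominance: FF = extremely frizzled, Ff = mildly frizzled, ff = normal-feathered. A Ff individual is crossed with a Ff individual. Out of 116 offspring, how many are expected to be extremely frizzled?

Punnett square for Ff × Ff:
Offspring genotypes: 1 FF, 2 Ff, 1 ff
Phenotype counts: 1 extremely frizzled, 2 mildly frizzled, 1 normal-feathered
extremely frizzled: 1 out of 4 → fraction 1/4
Expected count = 1/4 × 116 = 29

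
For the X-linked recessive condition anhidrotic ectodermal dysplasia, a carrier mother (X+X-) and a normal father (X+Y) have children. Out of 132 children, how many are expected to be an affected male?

Cross: X+X- × X+Y
Offspring: 1 X+X+, 1 X+Y, 1 X+X-, 1 X-Y
Probability of an affected male: 1/4
Expected count = 1/4 × 132 = 33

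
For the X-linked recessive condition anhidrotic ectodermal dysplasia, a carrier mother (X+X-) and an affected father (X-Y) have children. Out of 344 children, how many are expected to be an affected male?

Cross: X+X- × X-Y
Offspring: 1 X+X-, 1 X+Y, 1 X-X-, 1 X-Y
Probability of an affected male: 1/4
Expected count = 1/4 × 344 = 86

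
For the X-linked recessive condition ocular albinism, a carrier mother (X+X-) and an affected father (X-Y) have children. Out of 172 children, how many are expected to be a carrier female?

Cross: X+X- × X-Y
Offspring: 1 X+X-, 1 X+Y, 1 X-X-, 1 X-Y
Probability of a carrier female: 1/4
Expected count = 1/4 × 172 = 43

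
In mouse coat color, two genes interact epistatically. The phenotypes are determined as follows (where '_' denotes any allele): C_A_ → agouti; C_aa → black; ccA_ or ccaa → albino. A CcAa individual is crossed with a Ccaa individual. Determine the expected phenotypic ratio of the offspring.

Cross: CcAa × Ccaa — consider each gene separately:
C gene: Cc × Cc → 1 CC, 2 Cc, 1 cc → 3 C_ : 1 cc (out of 4)
A gene: Aa × aa → 2 Aa, 2 aa → 2 A_ : 2 aa (out of 4)
Genotype classes (out of 4 × 4 = 16): C_A_ = 3×2 = 6; C_aa = 3×2 = 6; ccA_ = 1×2 = 2; ccaa = 1×2 = 2
Apply the phenotype rules: C_A_ (6) → agouti; C_aa (6) → black; ccA_ (2) + ccaa (2) → albino
Phenotype counts (out of 16): 6 agouti, 6 black, 4 albino
Ratio: 3 agouti : 3 black : 2 albino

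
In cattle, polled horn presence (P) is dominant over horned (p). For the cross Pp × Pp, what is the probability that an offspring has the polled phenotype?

Punnett square for Pp × Pp:
Offspring genotypes: 1 PP, 2 Pp, 1 pp
Total offspring: 4
Count with target: 3
Probability: 3/4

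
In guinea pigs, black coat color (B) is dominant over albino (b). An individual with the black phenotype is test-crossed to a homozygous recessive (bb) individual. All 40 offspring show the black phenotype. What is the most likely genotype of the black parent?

Test cross: ? × bb
All offspring are black.
If the unknown parent were heterozygous (Bb), about half of 40 offspring would be albino; none are. The unknown parent is most likely homozygous dominant (BB).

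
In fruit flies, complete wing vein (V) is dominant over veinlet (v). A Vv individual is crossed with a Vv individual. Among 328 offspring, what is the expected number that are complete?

Punnett square for Vv × Vv:
Offspring genotypes: 1 VV, 2 Vv, 1 vv
complete: 3, veinlet: 1
complete: 3 out of 4 → fraction 3/4
Expected count = 3/4 × 328 = 246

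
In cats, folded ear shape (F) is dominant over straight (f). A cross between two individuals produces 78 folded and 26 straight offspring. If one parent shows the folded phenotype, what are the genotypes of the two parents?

Observed offspring: 78 folded, 26 straight
The observed ratio simplifies to 3:1. Straight (ff) offspring appear, so each parent must contribute one f allele. The parent stated to show folded carries F, so it is Ff. The other parent is then either Ff or ff: Ff × ff would give a 1:1 split, whereas Ff × Ff gives 3:1 — matching the data. So both parents are heterozygous (Ff × Ff).
Parent genotypes: Ff × Ff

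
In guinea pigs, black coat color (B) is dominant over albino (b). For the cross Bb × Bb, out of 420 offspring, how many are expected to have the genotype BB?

Punnett square for Bb × Bb:
Offspring genotypes: 1 BB, 2 Bb, 1 bb
Total offspring: 4
Count with target: 1
Probability: 1/4
Expected count = 1/4 × 420 = 105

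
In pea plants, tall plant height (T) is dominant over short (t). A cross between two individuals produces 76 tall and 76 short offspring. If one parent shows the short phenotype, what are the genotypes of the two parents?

Observed offspring: 76 tall, 76 short
The observed ratio simplifies to 1:1. One parent shows short, so its genotype must be tt. A 1:1 offspring split requires the other parent to be heterozygous (Tt).
Parent genotypes: tt × Tt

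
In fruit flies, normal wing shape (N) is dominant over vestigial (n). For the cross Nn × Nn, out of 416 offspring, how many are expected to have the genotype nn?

Punnett square for Nn × Nn:
Offspring genotypes: 1 NN, 2 Nn, 1 nn
Total offspring: 4
Count with target: 1
Probability: 1/4
Expected count = 1/4 × 416 = 104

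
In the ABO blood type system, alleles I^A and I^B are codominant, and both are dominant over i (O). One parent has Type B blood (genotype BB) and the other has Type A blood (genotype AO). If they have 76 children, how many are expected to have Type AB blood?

Cross: BB × AO
Possible offspring genotypes: 2 AB, 2 BO
Blood type counts: 2 Type AB, 2 Type B
Probability of Type AB: 2/4 = 1/2
Expected count = 1/2 × 76 = 38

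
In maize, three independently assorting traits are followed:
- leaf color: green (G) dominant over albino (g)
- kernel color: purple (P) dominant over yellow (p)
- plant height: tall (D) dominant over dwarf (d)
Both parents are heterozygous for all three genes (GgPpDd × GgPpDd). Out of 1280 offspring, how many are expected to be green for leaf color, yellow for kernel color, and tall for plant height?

Trihybrid cross: GgPpDd × GgPpDd
Each trait segregates independently with a 3:1 phenotypic ratio, so each gene contributes 3/4 (dominant) or 1/4 (recessive).
Target: green (leaf color), yellow (kernel color), tall (plant height)
Probability = product of independent per-trait probabilities
= 3/4 × 1/4 × 3/4 = 9/64
Expected count = 9/64 × 1280 = 180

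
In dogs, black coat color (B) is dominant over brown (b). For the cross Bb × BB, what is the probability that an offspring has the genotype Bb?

Punnett square for Bb × BB:
Offspring genotypes: 2 BB, 2 Bb
Total offspring: 4
Count with target: 2
Probability: 2/4 = 1/2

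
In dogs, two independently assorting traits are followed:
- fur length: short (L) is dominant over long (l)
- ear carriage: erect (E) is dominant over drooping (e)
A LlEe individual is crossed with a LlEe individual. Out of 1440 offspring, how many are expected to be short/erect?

Dihybrid cross LlEe × LlEe — consider each gene separately:
fur length: Ll × Ll → 1 LL, 2 Ll, 1 ll → 3 L_ : 1 ll (out of 4)
ear carriage: Ee × Ee → 1 EE, 2 Ee, 1 ee → 3 E_ : 1 ee (out of 4)
Combine (counts out of 4 × 4 = 16): short/erect (L_E_) = 3×3 = 9; short/drooping (L_ee) = 3×1 = 3; long/erect (llE_) = 1×3 = 3; long/drooping (llee) = 1×1 = 1
Phenotype counts (out of 16): 9 short/erect, 3 short/drooping, 3 long/erect, 1 long/drooping
short/erect: 9 out of 16 → fraction 9/16
Expected count = 9/16 × 1440 = 810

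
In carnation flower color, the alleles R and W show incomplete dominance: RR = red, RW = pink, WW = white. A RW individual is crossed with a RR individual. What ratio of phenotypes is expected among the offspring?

Punnett square for RW × RR:
Offspring genotypes: 2 RR, 2 RW
Phenotype counts: 2 red, 2 pink
Ratio: 1 red : 1 pink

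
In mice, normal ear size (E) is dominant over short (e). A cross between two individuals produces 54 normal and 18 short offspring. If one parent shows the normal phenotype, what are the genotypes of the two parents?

Observed offspring: 54 normal, 18 short
The observed ratio simplifies to 3:1. Short (ee) offspring appear, so each parent must contribute one e allele. The parent stated to show normal carries E, so it is Ee. The other parent is then either Ee or ee: Ee × ee would give a 1:1 split, whereas Ee × Ee gives 3:1 — matching the data. So both parents are heterozygous (Ee × Ee).
Parent genotypes: Ee × Ee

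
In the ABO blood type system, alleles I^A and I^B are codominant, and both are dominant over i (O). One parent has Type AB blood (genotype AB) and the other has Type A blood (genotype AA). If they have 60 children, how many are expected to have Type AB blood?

Cross: AB × AA
Possible offspring genotypes: 2 AA, 2 AB
Blood type counts: 2 Type A, 2 Type AB
Probability of Type AB: 2/4 = 1/2
Expected count = 1/2 × 60 = 30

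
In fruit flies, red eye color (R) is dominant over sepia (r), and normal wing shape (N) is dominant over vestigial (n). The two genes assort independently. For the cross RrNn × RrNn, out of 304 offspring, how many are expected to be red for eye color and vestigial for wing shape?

Dihybrid cross RrNn × RrNn — consider each gene separately:
eye color: Rr × Rr → 1 RR, 2 Rr, 1 rr → 3 R_ : 1 rr (out of 4)
wing shape: Nn × Nn → 1 NN, 2 Nn, 1 nn → 3 N_ : 1 nn (out of 4)
Looking for: red (R_) and vestigial (nn)
P(red) = 3/4, P(vestigial) = 1/4
P(both) = 3/4 × 1/4 = 3/16
Expected count = 3/16 × 304 = 57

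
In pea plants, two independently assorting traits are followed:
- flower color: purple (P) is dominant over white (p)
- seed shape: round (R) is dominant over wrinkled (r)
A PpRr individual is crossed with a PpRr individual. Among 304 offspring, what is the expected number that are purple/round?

Dihybrid cross PpRr × PpRr — consider each gene separately:
flower color: Pp × Pp → 1 PP, 2 Pp, 1 pp → 3 P_ : 1 pp (out of 4)
seed shape: Rr × Rr → 1 RR, 2 Rr, 1 rr → 3 R_ : 1 rr (out of 4)
Combine (counts out of 4 × 4 = 16): purple/round (P_R_) = 3×3 = 9; purple/wrinkled (P_rr) = 3×1 = 3; white/round (ppR_) = 1×3 = 3; white/wrinkled (pprr) = 1×1 = 1
Phenotype counts (out of 16): 9 purple/round, 3 purple/wrinkled, 3 white/round, 1 white/wrinkled
purple/round: 9 out of 16 → fraction 9/16
Expected count = 9/16 × 304 = 171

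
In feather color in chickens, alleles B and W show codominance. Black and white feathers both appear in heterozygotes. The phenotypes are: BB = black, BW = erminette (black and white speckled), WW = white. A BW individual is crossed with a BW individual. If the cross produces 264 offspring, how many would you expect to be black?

Punnett square for BW × BW:
Offspring genotypes: 1 BB, 2 BW, 1 WW
Phenotype counts: 1 black, 2 erminette (black and white speckled), 1 white
black: 1 out of 4 → fraction 1/4
Expected count = 1/4 × 264 = 66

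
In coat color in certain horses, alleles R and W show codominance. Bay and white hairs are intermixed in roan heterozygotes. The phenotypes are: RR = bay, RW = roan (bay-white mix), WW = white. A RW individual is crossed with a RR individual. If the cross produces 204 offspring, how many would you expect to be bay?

Punnett square for RW × RR:
Offspring genotypes: 2 RR, 2 RW
Phenotype counts: 2 bay, 2 roan (bay-white mix)
bay: 2 out of 4 → fraction 1/2
Expected count = 1/2 × 204 = 102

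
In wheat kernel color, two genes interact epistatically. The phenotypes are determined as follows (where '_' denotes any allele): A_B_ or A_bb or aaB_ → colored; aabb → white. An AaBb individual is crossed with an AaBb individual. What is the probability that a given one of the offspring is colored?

Cross: AaBb × AaBb — consider each gene separately:
A gene: Aa × Aa → 1 AA, 2 Aa, 1 aa → 3 A_ : 1 aa (out of 4)
B gene: Bb × Bb → 1 BB, 2 Bb, 1 bb → 3 B_ : 1 bb (out of 4)
Genotype classes (out of 4 × 4 = 16): A_B_ = 3×3 = 9; A_bb = 3×1 = 3; aaB_ = 1×3 = 3; aabb = 1×1 = 1
Apply the phenotype rules: A_B_ (9) + A_bb (3) + aaB_ (3) → colored; aabb (1) → white
Phenotype counts (out of 16): 15 colored, 1 white
colored: 15 out of 16
Probability: 15/16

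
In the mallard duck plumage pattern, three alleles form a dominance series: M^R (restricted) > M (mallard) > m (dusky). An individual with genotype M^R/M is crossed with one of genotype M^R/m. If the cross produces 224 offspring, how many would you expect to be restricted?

Cross: M^R/M × M^R/m
Allele dominance: M^R > M > m
Offspring genotypes: 1 M^R/M^R, 1 M^R/m, 1 M^R/M, 1 M/m
Phenotype counts: 3 restricted, 1 mallard
restricted: 3 out of 4 → fraction 3/4
Expected count = 3/4 × 224 = 168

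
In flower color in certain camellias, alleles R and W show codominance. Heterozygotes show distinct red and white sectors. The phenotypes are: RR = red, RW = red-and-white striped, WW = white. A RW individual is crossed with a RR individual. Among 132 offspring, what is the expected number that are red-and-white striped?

Punnett square for RW × RR:
Offspring genotypes: 2 RR, 2 RW
Phenotype counts: 2 red, 2 red-and-white striped
red-and-white striped: 2 out of 4 → fraction 1/2
Expected count = 1/2 × 132 = 66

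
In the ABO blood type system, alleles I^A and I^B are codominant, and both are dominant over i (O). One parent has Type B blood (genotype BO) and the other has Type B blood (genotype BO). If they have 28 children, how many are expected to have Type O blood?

Cross: BO × BO
Possible offspring genotypes: 1 BB, 2 BO, 1 OO
Blood type counts: 3 Type B, 1 Type O
Probability of Type O: 1/4
Expected count = 1/4 × 28 = 7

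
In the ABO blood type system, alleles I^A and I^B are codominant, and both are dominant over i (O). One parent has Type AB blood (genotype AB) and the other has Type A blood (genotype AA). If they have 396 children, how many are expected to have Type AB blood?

Cross: AB × AA
Possible offspring genotypes: 2 AA, 2 AB
Blood type counts: 2 Type A, 2 Type AB
Probability of Type AB: 2/4 = 1/2
Expected count = 1/2 × 396 = 198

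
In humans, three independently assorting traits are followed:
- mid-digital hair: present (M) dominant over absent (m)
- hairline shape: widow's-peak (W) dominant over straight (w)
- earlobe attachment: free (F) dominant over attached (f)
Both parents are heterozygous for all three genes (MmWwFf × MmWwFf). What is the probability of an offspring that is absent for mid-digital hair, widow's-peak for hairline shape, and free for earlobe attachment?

Trihybrid cross: MmWwFf × MmWwFf
Each trait segregates independently with a 3:1 phenotypic ratio, so each gene contributes 3/4 (dominant) or 1/4 (recessive).
Target: absent (mid-digital hair), widow's-peak (hairline shape), free (earlobe attachment)
Probability = product of independent per-trait probabilities
= 1/4 × 3/4 × 3/4 = 9/64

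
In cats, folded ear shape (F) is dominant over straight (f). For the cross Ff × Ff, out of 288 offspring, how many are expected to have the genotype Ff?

Punnett square for Ff × Ff:
Offspring genotypes: 1 FF, 2 Ff, 1 ff
Total offspring: 4
Count with target: 2
Probability: 2/4 = 1/2
Expected count = 1/2 × 288 = 144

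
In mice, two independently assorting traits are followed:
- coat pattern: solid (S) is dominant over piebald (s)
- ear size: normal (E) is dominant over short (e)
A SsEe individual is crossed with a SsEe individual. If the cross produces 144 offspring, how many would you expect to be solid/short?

Dihybrid cross SsEe × SsEe — consider each gene separately:
coat pattern: Ss × Ss → 1 SS, 2 Ss, 1 ss → 3 S_ : 1 ss (out of 4)
ear size: Ee × Ee → 1 EE, 2 Ee, 1 ee → 3 E_ : 1 ee (out of 4)
Combine (counts out of 4 × 4 = 16): solid/normal (S_E_) = 3×3 = 9; solid/short (S_ee) = 3×1 = 3; piebald/normal (ssE_) = 1×3 = 3; piebald/short (ssee) = 1×1 = 1
Phenotype counts (out of 16): 9 solid/normal, 3 solid/short, 3 piebald/normal, 1 piebald/short
solid/short: 3 out of 16 → fraction 3/16
Expected count = 3/16 × 144 = 27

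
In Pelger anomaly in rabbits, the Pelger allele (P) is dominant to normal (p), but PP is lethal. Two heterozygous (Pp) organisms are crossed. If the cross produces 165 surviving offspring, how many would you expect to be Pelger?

Cross: Pp × Pp
Punnett square offspring (before lethality): 1 PP, 2 Pp, 1 pp
The PP genotype is lethal (embryos die); surviving offspring: 2 Pp, 1 pp
Pelger: 2 out of 3 → fraction 2/3
Expected count = 2/3 × 165 = 110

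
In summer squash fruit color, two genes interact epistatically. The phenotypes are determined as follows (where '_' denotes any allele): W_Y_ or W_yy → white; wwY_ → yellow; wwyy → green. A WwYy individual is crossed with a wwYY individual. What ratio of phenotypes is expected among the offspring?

Cross: WwYy × wwYY — consider each gene separately:
W gene: Ww × ww → 2 Ww, 2 ww → 2 W_ : 2 ww (out of 4)
Y gene: Yy × YY → 2 YY, 2 Yy → 4 Y_ (out of 4)
Genotype classes (out of 4 × 4 = 16): W_Y_ = 2×4 = 8; wwY_ = 2×4 = 8
Apply the phenotype rules: W_Y_ (8) → white; wwY_ (8) → yellow
Phenotype counts (out of 16): 8 white, 8 yellow
Ratio: 1 white : 1 yellow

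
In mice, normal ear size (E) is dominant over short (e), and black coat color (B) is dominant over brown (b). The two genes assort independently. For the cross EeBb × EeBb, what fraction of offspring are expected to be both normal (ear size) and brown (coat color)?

Dihybrid cross EeBb × EeBb — consider each gene separately:
ear size: Ee × Ee → 1 EE, 2 Ee, 1 ee → 3 E_ : 1 ee (out of 4)
coat color: Bb × Bb → 1 BB, 2 Bb, 1 bb → 3 B_ : 1 bb (out of 4)
Looking for: normal (E_) and brown (bb)
P(normal) = 3/4, P(brown) = 1/4
P(both) = 3/4 × 1/4 = 3/16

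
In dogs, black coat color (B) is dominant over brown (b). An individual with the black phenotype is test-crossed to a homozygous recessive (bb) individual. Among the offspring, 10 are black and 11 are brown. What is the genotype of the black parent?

Test cross: ? × bb
Offspring: 10 black, 11 brown — approximately 1:1.
A 1:1 ratio in a test cross indicates the unknown parent is heterozygous (Bb).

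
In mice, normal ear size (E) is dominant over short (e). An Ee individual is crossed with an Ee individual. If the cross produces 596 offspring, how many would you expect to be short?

Punnett square for Ee × Ee:
Offspring genotypes: 1 EE, 2 Ee, 1 ee
normal: 3, short: 1
short: 1 out of 4 → fraction 1/4
Expected count = 1/4 × 596 = 149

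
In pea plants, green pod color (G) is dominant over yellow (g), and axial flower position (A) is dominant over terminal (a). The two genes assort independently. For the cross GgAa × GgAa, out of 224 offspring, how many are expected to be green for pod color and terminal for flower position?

Dihybrid cross GgAa × GgAa — consider each gene separately:
pod color: Gg × Gg → 1 GG, 2 Gg, 1 gg → 3 G_ : 1 gg (out of 4)
flower position: Aa × Aa → 1 AA, 2 Aa, 1 aa → 3 A_ : 1 aa (out of 4)
Looking for: green (G_) and terminal (aa)
P(green) = 3/4, P(terminal) = 1/4
P(both) = 3/4 × 1/4 = 3/16
Expected count = 3/16 × 224 = 42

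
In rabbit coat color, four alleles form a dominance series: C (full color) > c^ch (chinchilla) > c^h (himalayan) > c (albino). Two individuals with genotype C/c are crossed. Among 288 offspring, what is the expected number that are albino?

Cross: C/c × C/c
Allele dominance: C > c^ch > c^h > c
Offspring genotypes: 1 C/C, 2 C/c, 1 c/c
Phenotype counts: 3 full color, 1 albino
albino: 1 out of 4 → fraction 1/4
Expected count = 1/4 × 288 = 72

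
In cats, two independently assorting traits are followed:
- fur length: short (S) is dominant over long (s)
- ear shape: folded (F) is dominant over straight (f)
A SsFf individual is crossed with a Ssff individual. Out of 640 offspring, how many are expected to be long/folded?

Dihybrid cross SsFf × Ssff — consider each gene separately:
fur length: Ss × Ss → 1 SS, 2 Ss, 1 ss → 3 S_ : 1 ss (out of 4)
ear shape: Ff × ff → 2 Ff, 2 ff → 2 F_ : 2 ff (out of 4)
Combine (counts out of 4 × 4 = 16): short/folded (S_F_) = 3×2 = 6; short/straight (S_ff) = 3×2 = 6; long/folded (ssF_) = 1×2 = 2; long/straight (ssff) = 1×2 = 2
Phenotype counts (out of 16): 6 short/folded, 6 short/straight, 2 long/folded, 2 long/straight
long/folded: 2 out of 16 → fraction 1/8
Expected count = 1/8 × 640 = 80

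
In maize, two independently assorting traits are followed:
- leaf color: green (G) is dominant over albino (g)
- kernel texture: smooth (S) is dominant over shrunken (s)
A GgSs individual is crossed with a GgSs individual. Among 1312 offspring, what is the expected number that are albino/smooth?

Dihybrid cross GgSs × GgSs — consider each gene separately:
leaf color: Gg × Gg → 1 GG, 2 Gg, 1 gg → 3 G_ : 1 gg (out of 4)
kernel texture: Ss × Ss → 1 SS, 2 Ss, 1 ss → 3 S_ : 1 ss (out of 4)
Combine (counts out of 4 × 4 = 16): green/smooth (G_S_) = 3×3 = 9; green/shrunken (G_ss) = 3×1 = 3; albino/smooth (ggS_) = 1×3 = 3; albino/shrunken (ggss) = 1×1 = 1
Phenotype counts (out of 16): 9 green/smooth, 3 green/shrunken, 3 albino/smooth, 1 albino/shrunken
albino/smooth: 3 out of 16 → fraction 3/16
Expected count = 3/16 × 1312 = 246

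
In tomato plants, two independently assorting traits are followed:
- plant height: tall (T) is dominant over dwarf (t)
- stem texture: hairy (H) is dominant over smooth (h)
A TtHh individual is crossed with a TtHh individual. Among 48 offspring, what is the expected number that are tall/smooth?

Dihybrid cross TtHh × TtHh — consider each gene separately:
plant height: Tt × Tt → 1 TT, 2 Tt, 1 tt → 3 T_ : 1 tt (out of 4)
stem texture: Hh × Hh → 1 HH, 2 Hh, 1 hh → 3 H_ : 1 hh (out of 4)
Combine (counts out of 4 × 4 = 16): tall/hairy (T_H_) = 3×3 = 9; tall/smooth (T_hh) = 3×1 = 3; dwarf/hairy (ttH_) = 1×3 = 3; dwarf/smooth (tthh) = 1×1 = 1
Phenotype counts (out of 16): 9 tall/hairy, 3 tall/smooth, 3 dwarf/hairy, 1 dwarf/smooth
tall/smooth: 3 out of 16 → fraction 3/16
Expected count = 3/16 × 48 = 9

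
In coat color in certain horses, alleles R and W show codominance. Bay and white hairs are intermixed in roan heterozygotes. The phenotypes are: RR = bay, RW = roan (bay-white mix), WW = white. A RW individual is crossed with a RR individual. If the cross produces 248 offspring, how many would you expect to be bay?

Punnett square for RW × RR:
Offspring genotypes: 2 RR, 2 RW
Phenotype counts: 2 bay, 2 roan (bay-white mix)
bay: 2 out of 4 → fraction 1/2
Expected count = 1/2 × 248 = 124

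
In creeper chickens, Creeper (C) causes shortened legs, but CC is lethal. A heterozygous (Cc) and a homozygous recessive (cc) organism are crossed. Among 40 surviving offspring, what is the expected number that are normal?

Cross: Cc × cc
Punnett square offspring (before lethality): 2 Cc, 2 cc
No CC offspring are produced in this cross.
normal: 2 out of 4 → fraction 1/2
Expected count = 1/2 × 40 = 20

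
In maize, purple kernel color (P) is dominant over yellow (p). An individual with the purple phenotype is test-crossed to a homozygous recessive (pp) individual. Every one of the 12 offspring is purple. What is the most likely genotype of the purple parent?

Test cross: ? × pp
All offspring are purple.
If the unknown parent were heterozygous (Pp), about half of 12 offspring would be yellow; none are. The unknown parent is most likely homozygous dominant (PP).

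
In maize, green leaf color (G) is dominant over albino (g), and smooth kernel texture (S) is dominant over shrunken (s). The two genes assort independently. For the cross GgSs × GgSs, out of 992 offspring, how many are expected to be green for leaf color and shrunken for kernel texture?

Dihybrid cross GgSs × GgSs — consider each gene separately:
leaf color: Gg × Gg → 1 GG, 2 Gg, 1 gg → 3 G_ : 1 gg (out of 4)
kernel texture: Ss × Ss → 1 SS, 2 Ss, 1 ss → 3 S_ : 1 ss (out of 4)
Looking for: green (G_) and shrunken (ss)
P(green) = 3/4, P(shrunken) = 1/4
P(both) = 3/4 × 1/4 = 3/16
Expected count = 3/16 × 992 = 186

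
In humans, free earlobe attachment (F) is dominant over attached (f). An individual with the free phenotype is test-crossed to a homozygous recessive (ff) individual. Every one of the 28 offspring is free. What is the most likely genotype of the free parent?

Test cross: ? × ff
All offspring are free.
If the unknown parent were heterozygous (Ff), about half of 28 offspring would be attached; none are. The unknown parent is most likely homozygous dominant (FF).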